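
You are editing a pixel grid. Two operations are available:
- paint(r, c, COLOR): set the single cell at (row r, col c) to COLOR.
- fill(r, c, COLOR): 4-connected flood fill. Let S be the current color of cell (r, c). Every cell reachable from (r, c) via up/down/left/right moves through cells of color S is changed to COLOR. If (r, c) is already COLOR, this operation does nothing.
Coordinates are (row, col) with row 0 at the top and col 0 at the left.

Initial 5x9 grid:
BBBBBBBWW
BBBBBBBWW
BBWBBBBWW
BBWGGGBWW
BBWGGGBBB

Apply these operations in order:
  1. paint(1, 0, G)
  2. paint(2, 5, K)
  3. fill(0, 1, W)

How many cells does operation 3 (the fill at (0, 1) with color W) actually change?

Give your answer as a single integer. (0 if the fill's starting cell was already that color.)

After op 1 paint(1,0,G):
BBBBBBBWW
GBBBBBBWW
BBWBBBBWW
BBWGGGBWW
BBWGGGBBB
After op 2 paint(2,5,K):
BBBBBBBWW
GBBBBBBWW
BBWBBKBWW
BBWGGGBWW
BBWGGGBBB
After op 3 fill(0,1,W) [26 cells changed]:
WWWWWWWWW
GWWWWWWWW
WWWWWKWWW
WWWGGGWWW
WWWGGGWWW

Answer: 26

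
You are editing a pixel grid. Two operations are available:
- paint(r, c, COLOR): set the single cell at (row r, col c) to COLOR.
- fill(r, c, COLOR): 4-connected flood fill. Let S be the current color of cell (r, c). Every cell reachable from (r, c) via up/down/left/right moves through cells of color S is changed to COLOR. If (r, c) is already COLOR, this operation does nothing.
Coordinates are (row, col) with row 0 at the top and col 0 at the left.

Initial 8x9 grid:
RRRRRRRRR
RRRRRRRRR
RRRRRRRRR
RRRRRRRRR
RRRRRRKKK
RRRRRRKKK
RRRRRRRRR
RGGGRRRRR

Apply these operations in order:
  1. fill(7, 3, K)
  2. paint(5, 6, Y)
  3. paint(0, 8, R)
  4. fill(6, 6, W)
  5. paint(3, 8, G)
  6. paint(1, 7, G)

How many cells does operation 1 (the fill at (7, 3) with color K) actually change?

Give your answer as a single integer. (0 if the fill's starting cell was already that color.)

After op 1 fill(7,3,K) [3 cells changed]:
RRRRRRRRR
RRRRRRRRR
RRRRRRRRR
RRRRRRRRR
RRRRRRKKK
RRRRRRKKK
RRRRRRRRR
RKKKRRRRR

Answer: 3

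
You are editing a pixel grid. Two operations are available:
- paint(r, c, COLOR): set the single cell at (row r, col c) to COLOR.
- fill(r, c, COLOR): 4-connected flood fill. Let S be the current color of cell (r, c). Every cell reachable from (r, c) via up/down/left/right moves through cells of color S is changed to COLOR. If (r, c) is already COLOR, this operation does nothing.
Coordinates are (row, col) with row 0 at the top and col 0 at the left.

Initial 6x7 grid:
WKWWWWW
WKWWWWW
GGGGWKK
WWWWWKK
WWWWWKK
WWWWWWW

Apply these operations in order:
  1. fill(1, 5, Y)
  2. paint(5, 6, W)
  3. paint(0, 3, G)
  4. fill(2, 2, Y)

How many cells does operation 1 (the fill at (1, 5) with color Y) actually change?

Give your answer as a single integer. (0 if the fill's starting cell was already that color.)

Answer: 28

Derivation:
After op 1 fill(1,5,Y) [28 cells changed]:
WKYYYYY
WKYYYYY
GGGGYKK
YYYYYKK
YYYYYKK
YYYYYYY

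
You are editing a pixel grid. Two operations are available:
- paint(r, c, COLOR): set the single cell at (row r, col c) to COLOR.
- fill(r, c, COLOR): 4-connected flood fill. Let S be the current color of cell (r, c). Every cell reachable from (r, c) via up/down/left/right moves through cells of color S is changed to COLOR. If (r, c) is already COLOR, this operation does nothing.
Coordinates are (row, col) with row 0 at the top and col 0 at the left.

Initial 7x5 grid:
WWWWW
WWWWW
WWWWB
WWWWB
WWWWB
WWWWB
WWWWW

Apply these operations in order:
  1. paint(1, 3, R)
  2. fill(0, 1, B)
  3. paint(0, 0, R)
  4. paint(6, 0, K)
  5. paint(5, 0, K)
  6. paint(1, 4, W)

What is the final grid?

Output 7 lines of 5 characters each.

Answer: RBBBB
BBBRW
BBBBB
BBBBB
BBBBB
KBBBB
KBBBB

Derivation:
After op 1 paint(1,3,R):
WWWWW
WWWRW
WWWWB
WWWWB
WWWWB
WWWWB
WWWWW
After op 2 fill(0,1,B) [30 cells changed]:
BBBBB
BBBRB
BBBBB
BBBBB
BBBBB
BBBBB
BBBBB
After op 3 paint(0,0,R):
RBBBB
BBBRB
BBBBB
BBBBB
BBBBB
BBBBB
BBBBB
After op 4 paint(6,0,K):
RBBBB
BBBRB
BBBBB
BBBBB
BBBBB
BBBBB
KBBBB
After op 5 paint(5,0,K):
RBBBB
BBBRB
BBBBB
BBBBB
BBBBB
KBBBB
KBBBB
After op 6 paint(1,4,W):
RBBBB
BBBRW
BBBBB
BBBBB
BBBBB
KBBBB
KBBBB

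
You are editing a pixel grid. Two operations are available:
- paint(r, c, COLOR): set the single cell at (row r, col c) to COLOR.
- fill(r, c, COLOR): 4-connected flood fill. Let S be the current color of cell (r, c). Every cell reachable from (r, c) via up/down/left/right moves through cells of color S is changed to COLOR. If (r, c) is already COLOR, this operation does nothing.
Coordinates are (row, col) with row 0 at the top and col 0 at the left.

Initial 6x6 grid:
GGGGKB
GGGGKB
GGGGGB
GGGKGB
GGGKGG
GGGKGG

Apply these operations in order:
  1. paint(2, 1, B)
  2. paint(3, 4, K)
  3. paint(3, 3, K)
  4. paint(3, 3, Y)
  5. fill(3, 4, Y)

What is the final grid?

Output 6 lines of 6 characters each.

Answer: GGGGKB
GGGGKB
GBGGGB
GGGYYB
GGGKGG
GGGKGG

Derivation:
After op 1 paint(2,1,B):
GGGGKB
GGGGKB
GBGGGB
GGGKGB
GGGKGG
GGGKGG
After op 2 paint(3,4,K):
GGGGKB
GGGGKB
GBGGGB
GGGKKB
GGGKGG
GGGKGG
After op 3 paint(3,3,K):
GGGGKB
GGGGKB
GBGGGB
GGGKKB
GGGKGG
GGGKGG
After op 4 paint(3,3,Y):
GGGGKB
GGGGKB
GBGGGB
GGGYKB
GGGKGG
GGGKGG
After op 5 fill(3,4,Y) [1 cells changed]:
GGGGKB
GGGGKB
GBGGGB
GGGYYB
GGGKGG
GGGKGG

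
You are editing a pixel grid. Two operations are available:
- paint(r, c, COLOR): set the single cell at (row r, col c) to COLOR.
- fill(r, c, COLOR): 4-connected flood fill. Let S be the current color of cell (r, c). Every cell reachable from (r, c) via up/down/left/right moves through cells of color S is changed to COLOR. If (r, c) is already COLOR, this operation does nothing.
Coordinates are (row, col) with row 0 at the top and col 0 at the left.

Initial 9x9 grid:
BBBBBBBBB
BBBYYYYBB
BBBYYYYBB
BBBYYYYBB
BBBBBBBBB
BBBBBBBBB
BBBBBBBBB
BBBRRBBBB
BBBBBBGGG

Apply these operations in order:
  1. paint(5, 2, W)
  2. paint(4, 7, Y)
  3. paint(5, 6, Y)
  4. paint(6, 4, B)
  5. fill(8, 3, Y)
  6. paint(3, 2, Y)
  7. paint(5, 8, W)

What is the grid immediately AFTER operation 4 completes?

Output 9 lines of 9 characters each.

After op 1 paint(5,2,W):
BBBBBBBBB
BBBYYYYBB
BBBYYYYBB
BBBYYYYBB
BBBBBBBBB
BBWBBBBBB
BBBBBBBBB
BBBRRBBBB
BBBBBBGGG
After op 2 paint(4,7,Y):
BBBBBBBBB
BBBYYYYBB
BBBYYYYBB
BBBYYYYBB
BBBBBBBYB
BBWBBBBBB
BBBBBBBBB
BBBRRBBBB
BBBBBBGGG
After op 3 paint(5,6,Y):
BBBBBBBBB
BBBYYYYBB
BBBYYYYBB
BBBYYYYBB
BBBBBBBYB
BBWBBBYBB
BBBBBBBBB
BBBRRBBBB
BBBBBBGGG
After op 4 paint(6,4,B):
BBBBBBBBB
BBBYYYYBB
BBBYYYYBB
BBBYYYYBB
BBBBBBBYB
BBWBBBYBB
BBBBBBBBB
BBBRRBBBB
BBBBBBGGG

Answer: BBBBBBBBB
BBBYYYYBB
BBBYYYYBB
BBBYYYYBB
BBBBBBBYB
BBWBBBYBB
BBBBBBBBB
BBBRRBBBB
BBBBBBGGG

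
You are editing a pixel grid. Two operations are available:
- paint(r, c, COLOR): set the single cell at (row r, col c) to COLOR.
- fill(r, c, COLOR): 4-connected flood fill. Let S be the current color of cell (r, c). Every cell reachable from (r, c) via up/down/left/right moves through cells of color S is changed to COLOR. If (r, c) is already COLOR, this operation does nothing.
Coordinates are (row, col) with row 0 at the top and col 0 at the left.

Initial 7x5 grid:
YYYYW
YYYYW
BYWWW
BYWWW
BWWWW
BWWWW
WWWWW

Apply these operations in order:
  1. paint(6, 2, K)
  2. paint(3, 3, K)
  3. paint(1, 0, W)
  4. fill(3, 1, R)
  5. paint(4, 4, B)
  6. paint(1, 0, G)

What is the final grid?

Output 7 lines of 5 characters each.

After op 1 paint(6,2,K):
YYYYW
YYYYW
BYWWW
BYWWW
BWWWW
BWWWW
WWKWW
After op 2 paint(3,3,K):
YYYYW
YYYYW
BYWWW
BYWKW
BWWWW
BWWWW
WWKWW
After op 3 paint(1,0,W):
YYYYW
WYYYW
BYWWW
BYWKW
BWWWW
BWWWW
WWKWW
After op 4 fill(3,1,R) [9 cells changed]:
RRRRW
WRRRW
BRWWW
BRWKW
BWWWW
BWWWW
WWKWW
After op 5 paint(4,4,B):
RRRRW
WRRRW
BRWWW
BRWKW
BWWWB
BWWWW
WWKWW
After op 6 paint(1,0,G):
RRRRW
GRRRW
BRWWW
BRWKW
BWWWB
BWWWW
WWKWW

Answer: RRRRW
GRRRW
BRWWW
BRWKW
BWWWB
BWWWW
WWKWW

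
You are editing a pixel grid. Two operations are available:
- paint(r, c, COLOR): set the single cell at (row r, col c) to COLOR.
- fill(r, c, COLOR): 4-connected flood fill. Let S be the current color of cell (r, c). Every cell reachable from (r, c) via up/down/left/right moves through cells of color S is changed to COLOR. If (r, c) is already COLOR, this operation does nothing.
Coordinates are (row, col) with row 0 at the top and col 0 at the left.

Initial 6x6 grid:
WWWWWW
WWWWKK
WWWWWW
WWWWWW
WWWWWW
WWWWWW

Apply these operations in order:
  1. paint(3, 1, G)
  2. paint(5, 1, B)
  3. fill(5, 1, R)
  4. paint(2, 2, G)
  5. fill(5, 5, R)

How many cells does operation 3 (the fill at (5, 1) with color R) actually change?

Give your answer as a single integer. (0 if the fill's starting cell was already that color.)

After op 1 paint(3,1,G):
WWWWWW
WWWWKK
WWWWWW
WGWWWW
WWWWWW
WWWWWW
After op 2 paint(5,1,B):
WWWWWW
WWWWKK
WWWWWW
WGWWWW
WWWWWW
WBWWWW
After op 3 fill(5,1,R) [1 cells changed]:
WWWWWW
WWWWKK
WWWWWW
WGWWWW
WWWWWW
WRWWWW

Answer: 1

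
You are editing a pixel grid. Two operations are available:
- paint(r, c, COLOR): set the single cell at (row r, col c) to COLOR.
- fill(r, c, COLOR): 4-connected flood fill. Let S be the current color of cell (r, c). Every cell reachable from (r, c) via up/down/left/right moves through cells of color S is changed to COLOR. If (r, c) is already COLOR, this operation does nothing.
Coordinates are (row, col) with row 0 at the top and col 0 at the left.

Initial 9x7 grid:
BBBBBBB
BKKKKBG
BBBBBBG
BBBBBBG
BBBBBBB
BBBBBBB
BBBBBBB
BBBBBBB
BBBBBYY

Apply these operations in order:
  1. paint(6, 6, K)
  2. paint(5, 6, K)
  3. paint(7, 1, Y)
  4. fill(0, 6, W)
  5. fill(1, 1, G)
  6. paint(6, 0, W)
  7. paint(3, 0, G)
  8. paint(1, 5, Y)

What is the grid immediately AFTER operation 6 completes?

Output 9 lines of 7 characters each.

After op 1 paint(6,6,K):
BBBBBBB
BKKKKBG
BBBBBBG
BBBBBBG
BBBBBBB
BBBBBBB
BBBBBBK
BBBBBBB
BBBBBYY
After op 2 paint(5,6,K):
BBBBBBB
BKKKKBG
BBBBBBG
BBBBBBG
BBBBBBB
BBBBBBK
BBBBBBK
BBBBBBB
BBBBBYY
After op 3 paint(7,1,Y):
BBBBBBB
BKKKKBG
BBBBBBG
BBBBBBG
BBBBBBB
BBBBBBK
BBBBBBK
BYBBBBB
BBBBBYY
After op 4 fill(0,6,W) [51 cells changed]:
WWWWWWW
WKKKKWG
WWWWWWG
WWWWWWG
WWWWWWW
WWWWWWK
WWWWWWK
WYWWWWW
WWWWWYY
After op 5 fill(1,1,G) [4 cells changed]:
WWWWWWW
WGGGGWG
WWWWWWG
WWWWWWG
WWWWWWW
WWWWWWK
WWWWWWK
WYWWWWW
WWWWWYY
After op 6 paint(6,0,W):
WWWWWWW
WGGGGWG
WWWWWWG
WWWWWWG
WWWWWWW
WWWWWWK
WWWWWWK
WYWWWWW
WWWWWYY

Answer: WWWWWWW
WGGGGWG
WWWWWWG
WWWWWWG
WWWWWWW
WWWWWWK
WWWWWWK
WYWWWWW
WWWWWYY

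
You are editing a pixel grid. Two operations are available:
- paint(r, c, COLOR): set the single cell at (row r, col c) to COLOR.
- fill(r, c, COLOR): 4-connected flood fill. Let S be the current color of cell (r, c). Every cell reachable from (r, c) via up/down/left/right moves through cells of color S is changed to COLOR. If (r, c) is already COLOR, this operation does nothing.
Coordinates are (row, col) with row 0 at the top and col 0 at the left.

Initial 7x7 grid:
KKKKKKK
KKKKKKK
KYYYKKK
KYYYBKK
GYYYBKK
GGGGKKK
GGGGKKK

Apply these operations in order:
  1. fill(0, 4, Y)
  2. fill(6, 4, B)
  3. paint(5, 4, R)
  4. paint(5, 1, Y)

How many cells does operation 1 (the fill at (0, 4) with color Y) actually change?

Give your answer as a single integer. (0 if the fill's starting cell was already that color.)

Answer: 29

Derivation:
After op 1 fill(0,4,Y) [29 cells changed]:
YYYYYYY
YYYYYYY
YYYYYYY
YYYYBYY
GYYYBYY
GGGGYYY
GGGGYYY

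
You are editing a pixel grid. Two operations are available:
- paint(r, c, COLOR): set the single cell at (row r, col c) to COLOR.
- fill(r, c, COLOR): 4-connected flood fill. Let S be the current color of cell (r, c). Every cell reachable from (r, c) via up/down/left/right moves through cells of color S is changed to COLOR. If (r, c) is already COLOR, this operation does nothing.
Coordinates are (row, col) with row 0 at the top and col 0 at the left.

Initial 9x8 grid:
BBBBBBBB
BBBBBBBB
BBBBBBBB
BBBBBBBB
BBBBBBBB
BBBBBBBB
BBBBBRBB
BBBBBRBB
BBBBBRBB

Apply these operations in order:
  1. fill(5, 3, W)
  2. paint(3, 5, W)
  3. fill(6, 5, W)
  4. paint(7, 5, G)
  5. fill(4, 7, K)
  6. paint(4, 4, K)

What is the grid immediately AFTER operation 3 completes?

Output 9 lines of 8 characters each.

Answer: WWWWWWWW
WWWWWWWW
WWWWWWWW
WWWWWWWW
WWWWWWWW
WWWWWWWW
WWWWWWWW
WWWWWWWW
WWWWWWWW

Derivation:
After op 1 fill(5,3,W) [69 cells changed]:
WWWWWWWW
WWWWWWWW
WWWWWWWW
WWWWWWWW
WWWWWWWW
WWWWWWWW
WWWWWRWW
WWWWWRWW
WWWWWRWW
After op 2 paint(3,5,W):
WWWWWWWW
WWWWWWWW
WWWWWWWW
WWWWWWWW
WWWWWWWW
WWWWWWWW
WWWWWRWW
WWWWWRWW
WWWWWRWW
After op 3 fill(6,5,W) [3 cells changed]:
WWWWWWWW
WWWWWWWW
WWWWWWWW
WWWWWWWW
WWWWWWWW
WWWWWWWW
WWWWWWWW
WWWWWWWW
WWWWWWWW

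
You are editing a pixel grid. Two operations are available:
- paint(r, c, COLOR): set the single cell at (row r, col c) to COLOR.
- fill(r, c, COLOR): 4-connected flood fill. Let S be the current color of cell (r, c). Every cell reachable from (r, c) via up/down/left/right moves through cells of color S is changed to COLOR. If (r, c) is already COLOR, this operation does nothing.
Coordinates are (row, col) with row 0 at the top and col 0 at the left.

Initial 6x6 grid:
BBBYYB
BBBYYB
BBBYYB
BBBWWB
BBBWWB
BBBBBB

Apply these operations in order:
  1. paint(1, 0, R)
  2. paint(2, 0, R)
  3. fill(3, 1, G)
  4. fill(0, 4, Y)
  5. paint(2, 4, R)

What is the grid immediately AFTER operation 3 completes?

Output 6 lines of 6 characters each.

Answer: GGGYYG
RGGYYG
RGGYYG
GGGWWG
GGGWWG
GGGGGG

Derivation:
After op 1 paint(1,0,R):
BBBYYB
RBBYYB
BBBYYB
BBBWWB
BBBWWB
BBBBBB
After op 2 paint(2,0,R):
BBBYYB
RBBYYB
RBBYYB
BBBWWB
BBBWWB
BBBBBB
After op 3 fill(3,1,G) [24 cells changed]:
GGGYYG
RGGYYG
RGGYYG
GGGWWG
GGGWWG
GGGGGG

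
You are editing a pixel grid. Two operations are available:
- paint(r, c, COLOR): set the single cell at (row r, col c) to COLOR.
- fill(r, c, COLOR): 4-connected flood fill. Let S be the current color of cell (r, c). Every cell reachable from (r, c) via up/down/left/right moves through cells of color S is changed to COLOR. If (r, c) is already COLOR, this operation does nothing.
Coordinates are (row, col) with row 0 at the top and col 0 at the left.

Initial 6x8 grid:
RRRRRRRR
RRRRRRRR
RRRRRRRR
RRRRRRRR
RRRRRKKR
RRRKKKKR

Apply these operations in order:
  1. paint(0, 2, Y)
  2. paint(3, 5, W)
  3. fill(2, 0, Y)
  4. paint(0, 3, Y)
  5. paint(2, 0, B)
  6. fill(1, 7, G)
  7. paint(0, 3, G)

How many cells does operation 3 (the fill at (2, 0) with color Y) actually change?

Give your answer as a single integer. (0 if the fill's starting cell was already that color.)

After op 1 paint(0,2,Y):
RRYRRRRR
RRRRRRRR
RRRRRRRR
RRRRRRRR
RRRRRKKR
RRRKKKKR
After op 2 paint(3,5,W):
RRYRRRRR
RRRRRRRR
RRRRRRRR
RRRRRWRR
RRRRRKKR
RRRKKKKR
After op 3 fill(2,0,Y) [40 cells changed]:
YYYYYYYY
YYYYYYYY
YYYYYYYY
YYYYYWYY
YYYYYKKY
YYYKKKKY

Answer: 40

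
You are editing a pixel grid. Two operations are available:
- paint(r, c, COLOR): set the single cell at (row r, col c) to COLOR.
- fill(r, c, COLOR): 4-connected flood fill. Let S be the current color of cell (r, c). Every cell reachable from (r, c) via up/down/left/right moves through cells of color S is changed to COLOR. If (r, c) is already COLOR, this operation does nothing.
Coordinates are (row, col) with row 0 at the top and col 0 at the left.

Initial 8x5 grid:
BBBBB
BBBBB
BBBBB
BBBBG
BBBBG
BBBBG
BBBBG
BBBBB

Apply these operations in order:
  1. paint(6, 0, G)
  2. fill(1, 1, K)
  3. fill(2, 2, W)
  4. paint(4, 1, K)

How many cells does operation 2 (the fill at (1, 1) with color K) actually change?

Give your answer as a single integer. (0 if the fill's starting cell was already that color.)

After op 1 paint(6,0,G):
BBBBB
BBBBB
BBBBB
BBBBG
BBBBG
BBBBG
GBBBG
BBBBB
After op 2 fill(1,1,K) [35 cells changed]:
KKKKK
KKKKK
KKKKK
KKKKG
KKKKG
KKKKG
GKKKG
KKKKK

Answer: 35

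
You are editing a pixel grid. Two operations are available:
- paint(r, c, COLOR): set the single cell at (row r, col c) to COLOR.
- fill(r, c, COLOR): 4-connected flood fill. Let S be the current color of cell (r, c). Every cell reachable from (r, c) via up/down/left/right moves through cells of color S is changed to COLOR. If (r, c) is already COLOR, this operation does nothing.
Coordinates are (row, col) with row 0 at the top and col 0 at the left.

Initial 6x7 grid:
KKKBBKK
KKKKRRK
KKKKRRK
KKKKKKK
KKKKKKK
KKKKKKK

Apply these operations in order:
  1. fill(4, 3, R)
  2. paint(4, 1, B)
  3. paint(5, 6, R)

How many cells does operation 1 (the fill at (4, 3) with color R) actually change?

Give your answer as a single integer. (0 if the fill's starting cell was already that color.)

After op 1 fill(4,3,R) [36 cells changed]:
RRRBBRR
RRRRRRR
RRRRRRR
RRRRRRR
RRRRRRR
RRRRRRR

Answer: 36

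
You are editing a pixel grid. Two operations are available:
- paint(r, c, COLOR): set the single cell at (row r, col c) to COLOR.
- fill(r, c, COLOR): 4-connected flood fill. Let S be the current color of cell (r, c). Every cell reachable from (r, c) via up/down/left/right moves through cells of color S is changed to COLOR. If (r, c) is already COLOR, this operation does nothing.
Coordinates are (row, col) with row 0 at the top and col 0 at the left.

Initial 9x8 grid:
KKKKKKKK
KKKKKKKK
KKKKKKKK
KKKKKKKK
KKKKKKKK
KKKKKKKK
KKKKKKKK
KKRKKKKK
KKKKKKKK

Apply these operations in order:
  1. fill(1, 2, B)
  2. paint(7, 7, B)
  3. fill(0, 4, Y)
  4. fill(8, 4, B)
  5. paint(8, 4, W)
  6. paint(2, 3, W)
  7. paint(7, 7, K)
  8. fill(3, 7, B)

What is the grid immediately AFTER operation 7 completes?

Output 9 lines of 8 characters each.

After op 1 fill(1,2,B) [71 cells changed]:
BBBBBBBB
BBBBBBBB
BBBBBBBB
BBBBBBBB
BBBBBBBB
BBBBBBBB
BBBBBBBB
BBRBBBBB
BBBBBBBB
After op 2 paint(7,7,B):
BBBBBBBB
BBBBBBBB
BBBBBBBB
BBBBBBBB
BBBBBBBB
BBBBBBBB
BBBBBBBB
BBRBBBBB
BBBBBBBB
After op 3 fill(0,4,Y) [71 cells changed]:
YYYYYYYY
YYYYYYYY
YYYYYYYY
YYYYYYYY
YYYYYYYY
YYYYYYYY
YYYYYYYY
YYRYYYYY
YYYYYYYY
After op 4 fill(8,4,B) [71 cells changed]:
BBBBBBBB
BBBBBBBB
BBBBBBBB
BBBBBBBB
BBBBBBBB
BBBBBBBB
BBBBBBBB
BBRBBBBB
BBBBBBBB
After op 5 paint(8,4,W):
BBBBBBBB
BBBBBBBB
BBBBBBBB
BBBBBBBB
BBBBBBBB
BBBBBBBB
BBBBBBBB
BBRBBBBB
BBBBWBBB
After op 6 paint(2,3,W):
BBBBBBBB
BBBBBBBB
BBBWBBBB
BBBBBBBB
BBBBBBBB
BBBBBBBB
BBBBBBBB
BBRBBBBB
BBBBWBBB
After op 7 paint(7,7,K):
BBBBBBBB
BBBBBBBB
BBBWBBBB
BBBBBBBB
BBBBBBBB
BBBBBBBB
BBBBBBBB
BBRBBBBK
BBBBWBBB

Answer: BBBBBBBB
BBBBBBBB
BBBWBBBB
BBBBBBBB
BBBBBBBB
BBBBBBBB
BBBBBBBB
BBRBBBBK
BBBBWBBB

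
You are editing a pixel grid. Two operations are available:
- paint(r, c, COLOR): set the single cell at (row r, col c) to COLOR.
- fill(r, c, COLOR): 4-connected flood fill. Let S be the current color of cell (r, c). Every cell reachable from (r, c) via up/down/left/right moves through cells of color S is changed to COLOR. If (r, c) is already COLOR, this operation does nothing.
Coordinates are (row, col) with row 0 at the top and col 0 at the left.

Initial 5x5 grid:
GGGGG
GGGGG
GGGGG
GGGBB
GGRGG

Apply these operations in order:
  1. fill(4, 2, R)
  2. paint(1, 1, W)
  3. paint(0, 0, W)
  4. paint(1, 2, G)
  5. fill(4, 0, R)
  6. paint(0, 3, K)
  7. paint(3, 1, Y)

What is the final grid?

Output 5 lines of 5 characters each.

After op 1 fill(4,2,R) [0 cells changed]:
GGGGG
GGGGG
GGGGG
GGGBB
GGRGG
After op 2 paint(1,1,W):
GGGGG
GWGGG
GGGGG
GGGBB
GGRGG
After op 3 paint(0,0,W):
WGGGG
GWGGG
GGGGG
GGGBB
GGRGG
After op 4 paint(1,2,G):
WGGGG
GWGGG
GGGGG
GGGBB
GGRGG
After op 5 fill(4,0,R) [18 cells changed]:
WRRRR
RWRRR
RRRRR
RRRBB
RRRGG
After op 6 paint(0,3,K):
WRRKR
RWRRR
RRRRR
RRRBB
RRRGG
After op 7 paint(3,1,Y):
WRRKR
RWRRR
RRRRR
RYRBB
RRRGG

Answer: WRRKR
RWRRR
RRRRR
RYRBB
RRRGG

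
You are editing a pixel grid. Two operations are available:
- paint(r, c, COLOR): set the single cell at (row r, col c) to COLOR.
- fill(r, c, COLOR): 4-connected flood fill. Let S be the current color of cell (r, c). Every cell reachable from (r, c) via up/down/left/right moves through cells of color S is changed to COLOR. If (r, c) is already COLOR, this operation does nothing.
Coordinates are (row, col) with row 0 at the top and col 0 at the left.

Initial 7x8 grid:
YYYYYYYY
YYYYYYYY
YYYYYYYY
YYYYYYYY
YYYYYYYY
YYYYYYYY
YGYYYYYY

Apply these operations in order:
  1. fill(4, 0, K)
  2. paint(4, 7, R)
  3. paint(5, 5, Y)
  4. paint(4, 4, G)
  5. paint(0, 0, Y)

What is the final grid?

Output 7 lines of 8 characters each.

Answer: YKKKKKKK
KKKKKKKK
KKKKKKKK
KKKKKKKK
KKKKGKKR
KKKKKYKK
KGKKKKKK

Derivation:
After op 1 fill(4,0,K) [55 cells changed]:
KKKKKKKK
KKKKKKKK
KKKKKKKK
KKKKKKKK
KKKKKKKK
KKKKKKKK
KGKKKKKK
After op 2 paint(4,7,R):
KKKKKKKK
KKKKKKKK
KKKKKKKK
KKKKKKKK
KKKKKKKR
KKKKKKKK
KGKKKKKK
After op 3 paint(5,5,Y):
KKKKKKKK
KKKKKKKK
KKKKKKKK
KKKKKKKK
KKKKKKKR
KKKKKYKK
KGKKKKKK
After op 4 paint(4,4,G):
KKKKKKKK
KKKKKKKK
KKKKKKKK
KKKKKKKK
KKKKGKKR
KKKKKYKK
KGKKKKKK
After op 5 paint(0,0,Y):
YKKKKKKK
KKKKKKKK
KKKKKKKK
KKKKKKKK
KKKKGKKR
KKKKKYKK
KGKKKKKK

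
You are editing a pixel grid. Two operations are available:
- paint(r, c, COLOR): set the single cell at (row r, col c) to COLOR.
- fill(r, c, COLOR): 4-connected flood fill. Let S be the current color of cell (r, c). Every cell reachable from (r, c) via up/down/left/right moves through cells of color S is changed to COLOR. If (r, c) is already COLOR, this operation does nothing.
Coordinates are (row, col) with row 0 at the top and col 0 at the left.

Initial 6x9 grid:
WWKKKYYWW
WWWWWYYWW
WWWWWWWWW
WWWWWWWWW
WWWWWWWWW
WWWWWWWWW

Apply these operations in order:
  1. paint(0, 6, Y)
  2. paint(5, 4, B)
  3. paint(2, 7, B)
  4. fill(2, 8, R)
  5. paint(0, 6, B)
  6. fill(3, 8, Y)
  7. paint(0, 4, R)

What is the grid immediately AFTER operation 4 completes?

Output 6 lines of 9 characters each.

After op 1 paint(0,6,Y):
WWKKKYYWW
WWWWWYYWW
WWWWWWWWW
WWWWWWWWW
WWWWWWWWW
WWWWWWWWW
After op 2 paint(5,4,B):
WWKKKYYWW
WWWWWYYWW
WWWWWWWWW
WWWWWWWWW
WWWWWWWWW
WWWWBWWWW
After op 3 paint(2,7,B):
WWKKKYYWW
WWWWWYYWW
WWWWWWWBW
WWWWWWWWW
WWWWWWWWW
WWWWBWWWW
After op 4 fill(2,8,R) [45 cells changed]:
RRKKKYYRR
RRRRRYYRR
RRRRRRRBR
RRRRRRRRR
RRRRRRRRR
RRRRBRRRR

Answer: RRKKKYYRR
RRRRRYYRR
RRRRRRRBR
RRRRRRRRR
RRRRRRRRR
RRRRBRRRR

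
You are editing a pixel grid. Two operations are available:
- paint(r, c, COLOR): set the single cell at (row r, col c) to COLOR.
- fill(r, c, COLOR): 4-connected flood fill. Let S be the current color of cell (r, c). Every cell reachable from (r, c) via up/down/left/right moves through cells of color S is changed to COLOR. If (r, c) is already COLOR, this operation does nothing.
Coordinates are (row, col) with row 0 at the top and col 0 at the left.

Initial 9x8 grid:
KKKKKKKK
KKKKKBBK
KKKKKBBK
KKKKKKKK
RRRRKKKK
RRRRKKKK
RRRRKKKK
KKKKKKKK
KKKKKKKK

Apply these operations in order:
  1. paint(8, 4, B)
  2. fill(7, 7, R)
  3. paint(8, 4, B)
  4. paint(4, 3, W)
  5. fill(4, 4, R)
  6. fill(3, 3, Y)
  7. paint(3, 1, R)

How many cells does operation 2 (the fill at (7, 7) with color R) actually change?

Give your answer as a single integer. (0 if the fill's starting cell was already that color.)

Answer: 55

Derivation:
After op 1 paint(8,4,B):
KKKKKKKK
KKKKKBBK
KKKKKBBK
KKKKKKKK
RRRRKKKK
RRRRKKKK
RRRRKKKK
KKKKKKKK
KKKKBKKK
After op 2 fill(7,7,R) [55 cells changed]:
RRRRRRRR
RRRRRBBR
RRRRRBBR
RRRRRRRR
RRRRRRRR
RRRRRRRR
RRRRRRRR
RRRRRRRR
RRRRBRRR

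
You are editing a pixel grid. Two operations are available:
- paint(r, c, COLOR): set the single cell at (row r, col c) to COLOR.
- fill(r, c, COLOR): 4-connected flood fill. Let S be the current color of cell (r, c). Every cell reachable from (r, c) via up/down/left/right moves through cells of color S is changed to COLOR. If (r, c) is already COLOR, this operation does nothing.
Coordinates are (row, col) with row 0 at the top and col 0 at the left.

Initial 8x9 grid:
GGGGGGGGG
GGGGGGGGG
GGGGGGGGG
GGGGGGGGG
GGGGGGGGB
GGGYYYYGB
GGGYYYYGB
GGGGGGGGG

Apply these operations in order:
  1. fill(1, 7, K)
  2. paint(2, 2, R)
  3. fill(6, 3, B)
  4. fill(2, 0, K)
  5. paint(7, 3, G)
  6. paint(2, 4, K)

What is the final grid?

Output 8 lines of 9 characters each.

Answer: KKKKKKKKK
KKKKKKKKK
KKRKKKKKK
KKKKKKKKK
KKKKKKKKB
KKKBBBBKB
KKKBBBBKB
KKKGKKKKK

Derivation:
After op 1 fill(1,7,K) [61 cells changed]:
KKKKKKKKK
KKKKKKKKK
KKKKKKKKK
KKKKKKKKK
KKKKKKKKB
KKKYYYYKB
KKKYYYYKB
KKKKKKKKK
After op 2 paint(2,2,R):
KKKKKKKKK
KKKKKKKKK
KKRKKKKKK
KKKKKKKKK
KKKKKKKKB
KKKYYYYKB
KKKYYYYKB
KKKKKKKKK
After op 3 fill(6,3,B) [8 cells changed]:
KKKKKKKKK
KKKKKKKKK
KKRKKKKKK
KKKKKKKKK
KKKKKKKKB
KKKBBBBKB
KKKBBBBKB
KKKKKKKKK
After op 4 fill(2,0,K) [0 cells changed]:
KKKKKKKKK
KKKKKKKKK
KKRKKKKKK
KKKKKKKKK
KKKKKKKKB
KKKBBBBKB
KKKBBBBKB
KKKKKKKKK
After op 5 paint(7,3,G):
KKKKKKKKK
KKKKKKKKK
KKRKKKKKK
KKKKKKKKK
KKKKKKKKB
KKKBBBBKB
KKKBBBBKB
KKKGKKKKK
After op 6 paint(2,4,K):
KKKKKKKKK
KKKKKKKKK
KKRKKKKKK
KKKKKKKKK
KKKKKKKKB
KKKBBBBKB
KKKBBBBKB
KKKGKKKKK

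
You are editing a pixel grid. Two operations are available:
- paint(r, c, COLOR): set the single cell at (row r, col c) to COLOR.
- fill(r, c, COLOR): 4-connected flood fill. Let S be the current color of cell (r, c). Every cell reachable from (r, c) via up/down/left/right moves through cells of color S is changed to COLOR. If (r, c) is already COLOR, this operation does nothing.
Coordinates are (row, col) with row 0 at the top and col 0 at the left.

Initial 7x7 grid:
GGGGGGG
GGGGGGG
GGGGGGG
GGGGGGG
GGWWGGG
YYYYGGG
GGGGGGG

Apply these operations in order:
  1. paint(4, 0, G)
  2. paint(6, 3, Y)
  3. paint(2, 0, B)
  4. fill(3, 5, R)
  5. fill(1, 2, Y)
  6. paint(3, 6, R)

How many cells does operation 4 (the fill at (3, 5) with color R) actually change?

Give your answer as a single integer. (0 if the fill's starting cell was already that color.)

Answer: 38

Derivation:
After op 1 paint(4,0,G):
GGGGGGG
GGGGGGG
GGGGGGG
GGGGGGG
GGWWGGG
YYYYGGG
GGGGGGG
After op 2 paint(6,3,Y):
GGGGGGG
GGGGGGG
GGGGGGG
GGGGGGG
GGWWGGG
YYYYGGG
GGGYGGG
After op 3 paint(2,0,B):
GGGGGGG
GGGGGGG
BGGGGGG
GGGGGGG
GGWWGGG
YYYYGGG
GGGYGGG
After op 4 fill(3,5,R) [38 cells changed]:
RRRRRRR
RRRRRRR
BRRRRRR
RRRRRRR
RRWWRRR
YYYYRRR
GGGYRRR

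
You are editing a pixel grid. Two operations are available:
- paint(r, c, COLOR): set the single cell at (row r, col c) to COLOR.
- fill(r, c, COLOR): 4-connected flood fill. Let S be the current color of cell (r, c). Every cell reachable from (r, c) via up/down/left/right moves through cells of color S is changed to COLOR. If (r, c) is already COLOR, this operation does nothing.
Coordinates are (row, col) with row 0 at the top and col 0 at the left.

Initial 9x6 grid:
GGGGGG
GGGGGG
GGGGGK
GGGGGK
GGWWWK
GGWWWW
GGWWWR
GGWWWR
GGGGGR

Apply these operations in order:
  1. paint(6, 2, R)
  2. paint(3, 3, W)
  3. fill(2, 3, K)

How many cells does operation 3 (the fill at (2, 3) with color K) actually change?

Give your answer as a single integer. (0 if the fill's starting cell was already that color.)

After op 1 paint(6,2,R):
GGGGGG
GGGGGG
GGGGGK
GGGGGK
GGWWWK
GGWWWW
GGRWWR
GGWWWR
GGGGGR
After op 2 paint(3,3,W):
GGGGGG
GGGGGG
GGGGGK
GGGWGK
GGWWWK
GGWWWW
GGRWWR
GGWWWR
GGGGGR
After op 3 fill(2,3,K) [34 cells changed]:
KKKKKK
KKKKKK
KKKKKK
KKKWKK
KKWWWK
KKWWWW
KKRWWR
KKWWWR
KKKKKR

Answer: 34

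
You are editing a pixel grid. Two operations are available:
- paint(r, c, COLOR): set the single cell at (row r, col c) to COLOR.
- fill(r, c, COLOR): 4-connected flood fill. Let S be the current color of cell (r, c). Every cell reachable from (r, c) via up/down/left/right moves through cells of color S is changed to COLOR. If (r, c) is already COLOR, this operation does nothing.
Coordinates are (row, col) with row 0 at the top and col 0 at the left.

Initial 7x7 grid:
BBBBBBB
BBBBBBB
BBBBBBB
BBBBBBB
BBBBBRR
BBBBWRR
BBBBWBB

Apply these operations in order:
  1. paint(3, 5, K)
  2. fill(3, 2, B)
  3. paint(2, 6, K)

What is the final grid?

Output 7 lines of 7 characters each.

Answer: BBBBBBB
BBBBBBB
BBBBBBK
BBBBBKB
BBBBBRR
BBBBWRR
BBBBWBB

Derivation:
After op 1 paint(3,5,K):
BBBBBBB
BBBBBBB
BBBBBBB
BBBBBKB
BBBBBRR
BBBBWRR
BBBBWBB
After op 2 fill(3,2,B) [0 cells changed]:
BBBBBBB
BBBBBBB
BBBBBBB
BBBBBKB
BBBBBRR
BBBBWRR
BBBBWBB
After op 3 paint(2,6,K):
BBBBBBB
BBBBBBB
BBBBBBK
BBBBBKB
BBBBBRR
BBBBWRR
BBBBWBB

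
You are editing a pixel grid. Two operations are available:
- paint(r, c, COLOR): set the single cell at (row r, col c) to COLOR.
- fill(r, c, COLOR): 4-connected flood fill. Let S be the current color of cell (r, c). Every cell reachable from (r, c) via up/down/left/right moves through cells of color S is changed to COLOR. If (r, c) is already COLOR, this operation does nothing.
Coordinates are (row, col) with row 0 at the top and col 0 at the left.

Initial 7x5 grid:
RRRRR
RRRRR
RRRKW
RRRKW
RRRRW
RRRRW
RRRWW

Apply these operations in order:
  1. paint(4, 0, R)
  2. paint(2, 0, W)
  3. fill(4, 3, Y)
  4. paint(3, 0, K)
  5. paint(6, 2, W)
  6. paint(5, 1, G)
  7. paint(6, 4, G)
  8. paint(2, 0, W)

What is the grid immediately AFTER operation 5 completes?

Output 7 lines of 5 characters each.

After op 1 paint(4,0,R):
RRRRR
RRRRR
RRRKW
RRRKW
RRRRW
RRRRW
RRRWW
After op 2 paint(2,0,W):
RRRRR
RRRRR
WRRKW
RRRKW
RRRRW
RRRRW
RRRWW
After op 3 fill(4,3,Y) [26 cells changed]:
YYYYY
YYYYY
WYYKW
YYYKW
YYYYW
YYYYW
YYYWW
After op 4 paint(3,0,K):
YYYYY
YYYYY
WYYKW
KYYKW
YYYYW
YYYYW
YYYWW
After op 5 paint(6,2,W):
YYYYY
YYYYY
WYYKW
KYYKW
YYYYW
YYYYW
YYWWW

Answer: YYYYY
YYYYY
WYYKW
KYYKW
YYYYW
YYYYW
YYWWW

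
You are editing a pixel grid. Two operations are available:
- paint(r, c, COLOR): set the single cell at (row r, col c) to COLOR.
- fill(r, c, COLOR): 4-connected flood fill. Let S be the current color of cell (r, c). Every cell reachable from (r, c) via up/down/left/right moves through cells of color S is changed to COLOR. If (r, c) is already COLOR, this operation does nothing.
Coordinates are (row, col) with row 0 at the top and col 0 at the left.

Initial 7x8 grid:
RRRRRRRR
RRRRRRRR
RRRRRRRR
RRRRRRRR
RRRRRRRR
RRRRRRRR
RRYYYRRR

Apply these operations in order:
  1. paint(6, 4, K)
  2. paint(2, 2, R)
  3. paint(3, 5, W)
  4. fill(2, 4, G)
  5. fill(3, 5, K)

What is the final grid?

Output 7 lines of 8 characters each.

After op 1 paint(6,4,K):
RRRRRRRR
RRRRRRRR
RRRRRRRR
RRRRRRRR
RRRRRRRR
RRRRRRRR
RRYYKRRR
After op 2 paint(2,2,R):
RRRRRRRR
RRRRRRRR
RRRRRRRR
RRRRRRRR
RRRRRRRR
RRRRRRRR
RRYYKRRR
After op 3 paint(3,5,W):
RRRRRRRR
RRRRRRRR
RRRRRRRR
RRRRRWRR
RRRRRRRR
RRRRRRRR
RRYYKRRR
After op 4 fill(2,4,G) [52 cells changed]:
GGGGGGGG
GGGGGGGG
GGGGGGGG
GGGGGWGG
GGGGGGGG
GGGGGGGG
GGYYKGGG
After op 5 fill(3,5,K) [1 cells changed]:
GGGGGGGG
GGGGGGGG
GGGGGGGG
GGGGGKGG
GGGGGGGG
GGGGGGGG
GGYYKGGG

Answer: GGGGGGGG
GGGGGGGG
GGGGGGGG
GGGGGKGG
GGGGGGGG
GGGGGGGG
GGYYKGGG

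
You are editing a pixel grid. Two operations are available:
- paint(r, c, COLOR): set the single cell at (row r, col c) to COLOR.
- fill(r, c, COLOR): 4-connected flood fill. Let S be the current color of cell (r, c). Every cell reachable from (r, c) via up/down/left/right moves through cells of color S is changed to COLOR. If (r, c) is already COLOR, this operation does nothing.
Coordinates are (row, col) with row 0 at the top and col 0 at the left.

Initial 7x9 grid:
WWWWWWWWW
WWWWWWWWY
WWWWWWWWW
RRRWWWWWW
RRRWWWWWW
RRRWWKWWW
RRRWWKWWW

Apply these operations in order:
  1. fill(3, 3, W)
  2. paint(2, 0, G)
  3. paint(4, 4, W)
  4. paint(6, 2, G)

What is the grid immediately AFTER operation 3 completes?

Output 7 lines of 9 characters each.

Answer: WWWWWWWWW
WWWWWWWWY
GWWWWWWWW
RRRWWWWWW
RRRWWWWWW
RRRWWKWWW
RRRWWKWWW

Derivation:
After op 1 fill(3,3,W) [0 cells changed]:
WWWWWWWWW
WWWWWWWWY
WWWWWWWWW
RRRWWWWWW
RRRWWWWWW
RRRWWKWWW
RRRWWKWWW
After op 2 paint(2,0,G):
WWWWWWWWW
WWWWWWWWY
GWWWWWWWW
RRRWWWWWW
RRRWWWWWW
RRRWWKWWW
RRRWWKWWW
After op 3 paint(4,4,W):
WWWWWWWWW
WWWWWWWWY
GWWWWWWWW
RRRWWWWWW
RRRWWWWWW
RRRWWKWWW
RRRWWKWWW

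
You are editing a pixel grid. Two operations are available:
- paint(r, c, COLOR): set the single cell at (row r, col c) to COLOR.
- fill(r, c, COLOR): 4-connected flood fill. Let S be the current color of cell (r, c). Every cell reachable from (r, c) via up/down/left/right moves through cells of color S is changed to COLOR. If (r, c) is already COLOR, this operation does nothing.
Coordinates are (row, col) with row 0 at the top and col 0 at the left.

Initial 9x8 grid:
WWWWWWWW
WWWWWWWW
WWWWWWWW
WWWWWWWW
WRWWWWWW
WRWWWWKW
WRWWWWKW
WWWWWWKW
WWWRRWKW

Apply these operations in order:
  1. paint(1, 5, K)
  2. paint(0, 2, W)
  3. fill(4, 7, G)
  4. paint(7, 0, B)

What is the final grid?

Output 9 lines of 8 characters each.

After op 1 paint(1,5,K):
WWWWWWWW
WWWWWKWW
WWWWWWWW
WWWWWWWW
WRWWWWWW
WRWWWWKW
WRWWWWKW
WWWWWWKW
WWWRRWKW
After op 2 paint(0,2,W):
WWWWWWWW
WWWWWKWW
WWWWWWWW
WWWWWWWW
WRWWWWWW
WRWWWWKW
WRWWWWKW
WWWWWWKW
WWWRRWKW
After op 3 fill(4,7,G) [62 cells changed]:
GGGGGGGG
GGGGGKGG
GGGGGGGG
GGGGGGGG
GRGGGGGG
GRGGGGKG
GRGGGGKG
GGGGGGKG
GGGRRGKG
After op 4 paint(7,0,B):
GGGGGGGG
GGGGGKGG
GGGGGGGG
GGGGGGGG
GRGGGGGG
GRGGGGKG
GRGGGGKG
BGGGGGKG
GGGRRGKG

Answer: GGGGGGGG
GGGGGKGG
GGGGGGGG
GGGGGGGG
GRGGGGGG
GRGGGGKG
GRGGGGKG
BGGGGGKG
GGGRRGKG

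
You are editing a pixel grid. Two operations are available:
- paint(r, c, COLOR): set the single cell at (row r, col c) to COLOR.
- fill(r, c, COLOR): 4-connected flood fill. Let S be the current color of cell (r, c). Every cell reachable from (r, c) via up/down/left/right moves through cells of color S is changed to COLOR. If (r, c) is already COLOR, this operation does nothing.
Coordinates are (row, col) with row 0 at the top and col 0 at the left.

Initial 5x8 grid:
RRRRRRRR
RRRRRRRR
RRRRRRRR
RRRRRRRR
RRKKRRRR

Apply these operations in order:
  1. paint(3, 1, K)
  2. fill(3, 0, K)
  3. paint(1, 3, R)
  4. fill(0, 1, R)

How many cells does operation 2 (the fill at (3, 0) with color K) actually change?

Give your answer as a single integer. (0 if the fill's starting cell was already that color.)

After op 1 paint(3,1,K):
RRRRRRRR
RRRRRRRR
RRRRRRRR
RKRRRRRR
RRKKRRRR
After op 2 fill(3,0,K) [37 cells changed]:
KKKKKKKK
KKKKKKKK
KKKKKKKK
KKKKKKKK
KKKKKKKK

Answer: 37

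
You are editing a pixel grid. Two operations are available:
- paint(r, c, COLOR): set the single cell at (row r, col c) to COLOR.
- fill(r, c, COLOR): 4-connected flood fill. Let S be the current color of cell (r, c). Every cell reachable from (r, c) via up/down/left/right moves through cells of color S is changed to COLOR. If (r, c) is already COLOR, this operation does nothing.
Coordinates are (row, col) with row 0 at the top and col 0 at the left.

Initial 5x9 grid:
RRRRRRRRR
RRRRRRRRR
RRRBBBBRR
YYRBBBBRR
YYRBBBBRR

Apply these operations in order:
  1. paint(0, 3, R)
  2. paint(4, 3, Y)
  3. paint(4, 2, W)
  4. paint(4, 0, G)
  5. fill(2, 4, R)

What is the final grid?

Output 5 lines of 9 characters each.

After op 1 paint(0,3,R):
RRRRRRRRR
RRRRRRRRR
RRRBBBBRR
YYRBBBBRR
YYRBBBBRR
After op 2 paint(4,3,Y):
RRRRRRRRR
RRRRRRRRR
RRRBBBBRR
YYRBBBBRR
YYRYBBBRR
After op 3 paint(4,2,W):
RRRRRRRRR
RRRRRRRRR
RRRBBBBRR
YYRBBBBRR
YYWYBBBRR
After op 4 paint(4,0,G):
RRRRRRRRR
RRRRRRRRR
RRRBBBBRR
YYRBBBBRR
GYWYBBBRR
After op 5 fill(2,4,R) [11 cells changed]:
RRRRRRRRR
RRRRRRRRR
RRRRRRRRR
YYRRRRRRR
GYWYRRRRR

Answer: RRRRRRRRR
RRRRRRRRR
RRRRRRRRR
YYRRRRRRR
GYWYRRRRR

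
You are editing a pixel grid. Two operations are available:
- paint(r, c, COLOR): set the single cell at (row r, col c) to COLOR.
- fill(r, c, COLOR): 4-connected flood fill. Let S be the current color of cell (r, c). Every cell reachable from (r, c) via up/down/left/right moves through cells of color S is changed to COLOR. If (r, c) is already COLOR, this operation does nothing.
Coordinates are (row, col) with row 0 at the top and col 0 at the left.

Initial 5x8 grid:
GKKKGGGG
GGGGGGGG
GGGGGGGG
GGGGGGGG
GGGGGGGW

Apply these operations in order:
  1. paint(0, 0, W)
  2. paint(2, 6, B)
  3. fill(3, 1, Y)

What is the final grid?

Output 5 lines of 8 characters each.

Answer: WKKKYYYY
YYYYYYYY
YYYYYYBY
YYYYYYYY
YYYYYYYW

Derivation:
After op 1 paint(0,0,W):
WKKKGGGG
GGGGGGGG
GGGGGGGG
GGGGGGGG
GGGGGGGW
After op 2 paint(2,6,B):
WKKKGGGG
GGGGGGGG
GGGGGGBG
GGGGGGGG
GGGGGGGW
After op 3 fill(3,1,Y) [34 cells changed]:
WKKKYYYY
YYYYYYYY
YYYYYYBY
YYYYYYYY
YYYYYYYW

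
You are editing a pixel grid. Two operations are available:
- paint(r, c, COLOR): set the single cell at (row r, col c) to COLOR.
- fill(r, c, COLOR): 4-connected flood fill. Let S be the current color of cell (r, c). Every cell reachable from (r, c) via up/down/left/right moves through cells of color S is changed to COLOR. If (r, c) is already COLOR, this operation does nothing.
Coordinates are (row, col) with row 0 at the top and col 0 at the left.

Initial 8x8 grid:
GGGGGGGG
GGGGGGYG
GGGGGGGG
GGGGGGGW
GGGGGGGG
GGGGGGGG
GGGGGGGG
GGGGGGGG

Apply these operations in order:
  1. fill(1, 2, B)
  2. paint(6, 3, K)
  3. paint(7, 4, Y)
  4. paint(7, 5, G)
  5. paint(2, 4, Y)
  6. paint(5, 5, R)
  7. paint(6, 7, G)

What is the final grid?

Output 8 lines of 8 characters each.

Answer: BBBBBBBB
BBBBBBYB
BBBBYBBB
BBBBBBBW
BBBBBBBB
BBBBBRBB
BBBKBBBG
BBBBYGBB

Derivation:
After op 1 fill(1,2,B) [62 cells changed]:
BBBBBBBB
BBBBBBYB
BBBBBBBB
BBBBBBBW
BBBBBBBB
BBBBBBBB
BBBBBBBB
BBBBBBBB
After op 2 paint(6,3,K):
BBBBBBBB
BBBBBBYB
BBBBBBBB
BBBBBBBW
BBBBBBBB
BBBBBBBB
BBBKBBBB
BBBBBBBB
After op 3 paint(7,4,Y):
BBBBBBBB
BBBBBBYB
BBBBBBBB
BBBBBBBW
BBBBBBBB
BBBBBBBB
BBBKBBBB
BBBBYBBB
After op 4 paint(7,5,G):
BBBBBBBB
BBBBBBYB
BBBBBBBB
BBBBBBBW
BBBBBBBB
BBBBBBBB
BBBKBBBB
BBBBYGBB
After op 5 paint(2,4,Y):
BBBBBBBB
BBBBBBYB
BBBBYBBB
BBBBBBBW
BBBBBBBB
BBBBBBBB
BBBKBBBB
BBBBYGBB
After op 6 paint(5,5,R):
BBBBBBBB
BBBBBBYB
BBBBYBBB
BBBBBBBW
BBBBBBBB
BBBBBRBB
BBBKBBBB
BBBBYGBB
After op 7 paint(6,7,G):
BBBBBBBB
BBBBBBYB
BBBBYBBB
BBBBBBBW
BBBBBBBB
BBBBBRBB
BBBKBBBG
BBBBYGBB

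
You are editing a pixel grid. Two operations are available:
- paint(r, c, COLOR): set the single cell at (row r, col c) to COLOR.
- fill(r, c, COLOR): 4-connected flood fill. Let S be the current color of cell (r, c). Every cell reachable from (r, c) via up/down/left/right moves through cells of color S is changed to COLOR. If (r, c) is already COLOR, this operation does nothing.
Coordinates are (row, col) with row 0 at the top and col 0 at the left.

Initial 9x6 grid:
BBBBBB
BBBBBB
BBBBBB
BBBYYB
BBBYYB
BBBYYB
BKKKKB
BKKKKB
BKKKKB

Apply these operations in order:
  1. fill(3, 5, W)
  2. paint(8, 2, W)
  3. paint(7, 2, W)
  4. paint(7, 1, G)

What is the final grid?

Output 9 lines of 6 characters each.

After op 1 fill(3,5,W) [36 cells changed]:
WWWWWW
WWWWWW
WWWWWW
WWWYYW
WWWYYW
WWWYYW
WKKKKW
WKKKKW
WKKKKW
After op 2 paint(8,2,W):
WWWWWW
WWWWWW
WWWWWW
WWWYYW
WWWYYW
WWWYYW
WKKKKW
WKKKKW
WKWKKW
After op 3 paint(7,2,W):
WWWWWW
WWWWWW
WWWWWW
WWWYYW
WWWYYW
WWWYYW
WKKKKW
WKWKKW
WKWKKW
After op 4 paint(7,1,G):
WWWWWW
WWWWWW
WWWWWW
WWWYYW
WWWYYW
WWWYYW
WKKKKW
WGWKKW
WKWKKW

Answer: WWWWWW
WWWWWW
WWWWWW
WWWYYW
WWWYYW
WWWYYW
WKKKKW
WGWKKW
WKWKKW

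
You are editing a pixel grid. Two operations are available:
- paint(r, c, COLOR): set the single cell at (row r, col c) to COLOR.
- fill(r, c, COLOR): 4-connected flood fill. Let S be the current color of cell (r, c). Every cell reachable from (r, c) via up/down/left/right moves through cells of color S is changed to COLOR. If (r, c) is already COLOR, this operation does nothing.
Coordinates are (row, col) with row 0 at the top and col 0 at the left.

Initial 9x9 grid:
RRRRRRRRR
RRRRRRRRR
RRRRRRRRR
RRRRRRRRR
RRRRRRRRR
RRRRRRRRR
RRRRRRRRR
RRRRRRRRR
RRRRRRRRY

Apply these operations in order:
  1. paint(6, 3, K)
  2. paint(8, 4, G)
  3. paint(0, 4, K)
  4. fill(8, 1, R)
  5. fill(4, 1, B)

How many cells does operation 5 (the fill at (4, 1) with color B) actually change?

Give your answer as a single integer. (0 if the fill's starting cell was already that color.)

After op 1 paint(6,3,K):
RRRRRRRRR
RRRRRRRRR
RRRRRRRRR
RRRRRRRRR
RRRRRRRRR
RRRRRRRRR
RRRKRRRRR
RRRRRRRRR
RRRRRRRRY
After op 2 paint(8,4,G):
RRRRRRRRR
RRRRRRRRR
RRRRRRRRR
RRRRRRRRR
RRRRRRRRR
RRRRRRRRR
RRRKRRRRR
RRRRRRRRR
RRRRGRRRY
After op 3 paint(0,4,K):
RRRRKRRRR
RRRRRRRRR
RRRRRRRRR
RRRRRRRRR
RRRRRRRRR
RRRRRRRRR
RRRKRRRRR
RRRRRRRRR
RRRRGRRRY
After op 4 fill(8,1,R) [0 cells changed]:
RRRRKRRRR
RRRRRRRRR
RRRRRRRRR
RRRRRRRRR
RRRRRRRRR
RRRRRRRRR
RRRKRRRRR
RRRRRRRRR
RRRRGRRRY
After op 5 fill(4,1,B) [77 cells changed]:
BBBBKBBBB
BBBBBBBBB
BBBBBBBBB
BBBBBBBBB
BBBBBBBBB
BBBBBBBBB
BBBKBBBBB
BBBBBBBBB
BBBBGBBBY

Answer: 77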